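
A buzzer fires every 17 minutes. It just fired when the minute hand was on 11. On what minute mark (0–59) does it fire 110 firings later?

110·17 = 1870.
Dividing 1870 by 60 gives quotient 31 and remainder 10.
(11 + 10) mod 60 = 21.

21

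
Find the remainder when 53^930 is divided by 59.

36

By repeated squaring mod 59: 53^1≡53, 53^2≡36, 53^4≡57, 53^8≡4, 53^16≡16, 53^32≡20, 53^64≡46, 53^128≡51, 53^256≡5, 53^512≡25.
930 = 2 + 32 + 128 + 256 + 512, so 53^930 ≡ 36·20·51·5·25 ≡ 36 (mod 59).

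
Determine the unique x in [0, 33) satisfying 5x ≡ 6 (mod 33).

The inverse of 5 mod 33 is 20 (since 5·20 = 100 ≡ 1).
Multiplying both sides by 20: x ≡ 20·6 = 120 ≡ 21 (mod 33).

21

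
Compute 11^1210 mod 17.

Square-and-reduce mod 17: 11^1≡11, 11^2≡2, 11^4≡4, 11^8≡16, 11^16≡1, 11^32≡1, 11^64≡1, 11^128≡1, 11^256≡1, 11^512≡1, 11^1024≡1.
Since 1210 = 2 + 8 + 16 + 32 + 128 + 1024 in binary, 11^1210 ≡ 2·16·1·1·1·1 ≡ 15 (mod 17).

15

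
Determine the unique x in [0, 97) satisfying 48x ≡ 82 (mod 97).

30

The inverse of 48 mod 97 is 95 (since 48·95 = 4560 ≡ 1).
Multiplying both sides by 95: x ≡ 95·82 = 7790 ≡ 30 (mod 97).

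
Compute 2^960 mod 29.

24

Successive squares of 2 mod 29: 2^1≡2, 2^2≡4, 2^4≡16, 2^8≡24, 2^16≡25, 2^32≡16, 2^64≡24, 2^128≡25, 2^256≡16, 2^512≡24.
Since 960 = 64 + 128 + 256 + 512 in binary, 2^960 ≡ 24·25·16·24 ≡ 24 (mod 29).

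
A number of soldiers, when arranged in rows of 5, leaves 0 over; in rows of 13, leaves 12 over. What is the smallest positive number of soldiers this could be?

25

Since 13·2 ≡ 1 (mod 5), take x = 12 + 13·((0−12)·2 mod 5) = 12 + 13·1 = 25.
Check: 25 mod 5 = 0, 25 mod 13 = 12.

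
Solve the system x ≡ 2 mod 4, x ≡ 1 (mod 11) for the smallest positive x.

x ≡ 2 (mod 4) gives x ∈ {2, 6, 10, 14, 18, 22, 26, 30, …}.
The first of these with x mod 11 = 1 is 34.

34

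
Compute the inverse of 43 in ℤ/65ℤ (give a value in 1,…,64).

62

43·62 = 2666 = 41·65 + 1, so 43⁻¹ ≡ 62 (mod 65).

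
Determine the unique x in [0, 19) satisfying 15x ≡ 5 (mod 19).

13

The inverse of 15 mod 19 is 14 (since 15·14 = 210 ≡ 1).
So x ≡ 14·5 = 70 ≡ 13 (mod 19).
Check: 15·13 = 195 = 10·19 + 5.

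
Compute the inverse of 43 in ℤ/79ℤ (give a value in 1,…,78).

68

43·68 = 2924 = 37·79 + 1, so 43⁻¹ ≡ 68 (mod 79).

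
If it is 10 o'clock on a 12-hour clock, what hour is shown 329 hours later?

329 = 27·12 + 5, so 329 mod 12 = 5.
10 + 5 → 3 on a 12-hour dial.

3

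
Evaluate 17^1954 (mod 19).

Successive squares of 17 mod 19: 17^1≡17, 17^2≡4, 17^4≡16, 17^8≡9, 17^16≡5, 17^32≡6, 17^64≡17, 17^128≡4, 17^256≡16, 17^512≡9, 17^1024≡5.
Since 1954 = 2 + 32 + 128 + 256 + 512 + 1024 in binary, 17^1954 ≡ 4·6·4·16·9·5 ≡ 17 (mod 19).

17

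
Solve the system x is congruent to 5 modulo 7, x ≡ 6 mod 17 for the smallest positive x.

x ≡ 5 (mod 7) gives x ∈ {5, 12, 19, 26, 33, 40}.
The first of these with x mod 17 = 6 is 40.

40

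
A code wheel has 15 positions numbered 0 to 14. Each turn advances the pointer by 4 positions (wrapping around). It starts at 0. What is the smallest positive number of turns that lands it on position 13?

The inverse of 4 mod 15 is 4 (since 4·4 = 16 ≡ 1).
So x ≡ 4·13 = 52 ≡ 7 (mod 15).

7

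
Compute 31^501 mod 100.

Square-and-reduce mod 100: 31^1≡31, 31^2≡61, 31^4≡21, 31^8≡41, 31^16≡81, 31^32≡61, 31^64≡21, 31^128≡41, 31^256≡81.
Since 501 = 1 + 4 + 16 + 32 + 64 + 128 + 256 in binary, 31^501 ≡ 31·21·81·61·21·41·81 ≡ 31 (mod 100).

31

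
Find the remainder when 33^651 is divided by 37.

10

By repeated squaring mod 37: 33^1≡33, 33^2≡16, 33^4≡34, 33^8≡9, 33^16≡7, 33^32≡12, 33^64≡33, 33^128≡16, 33^256≡34, 33^512≡9.
651 = 1 + 2 + 8 + 128 + 512, so 33^651 ≡ 33·16·9·16·9 ≡ 10 (mod 37).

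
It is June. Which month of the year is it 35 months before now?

July

35 mod 12 = 11 (since 2·12 = 24).
June − 11 months → July.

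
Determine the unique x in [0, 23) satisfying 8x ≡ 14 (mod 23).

19

The inverse of 8 mod 23 is 3 (since 8·3 = 24 ≡ 1).
Multiplying both sides by 3: x ≡ 3·14 = 42 ≡ 19 (mod 23).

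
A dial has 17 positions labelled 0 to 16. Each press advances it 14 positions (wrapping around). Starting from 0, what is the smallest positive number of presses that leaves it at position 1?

11

14·11 = 154 = 9·17 + 1, so 14⁻¹ ≡ 11 (mod 17).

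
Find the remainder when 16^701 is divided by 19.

By repeated squaring mod 19: 16^1≡16, 16^2≡9, 16^4≡5, 16^8≡6, 16^16≡17, 16^32≡4, 16^64≡16, 16^128≡9, 16^256≡5, 16^512≡6.
701 = 1 + 4 + 8 + 16 + 32 + 128 + 512, so 16^701 ≡ 16·5·6·17·4·9·6 ≡ 6 (mod 19).

6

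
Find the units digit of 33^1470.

The units digit of 33^n cycles with period 4: 3, 9, 7, 1, …
1470 leaves remainder 2 on division by 4, so 33^1470 ends in 9.

9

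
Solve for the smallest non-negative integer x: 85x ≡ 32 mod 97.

85⁻¹ ≡ 8 (mod 97) because 85·8 = 680 = 7·97 + 1.
Multiplying both sides by 8: x ≡ 8·32 = 256 ≡ 62 (mod 97).
Check: 85·62 = 5270 = 54·97 + 32.

62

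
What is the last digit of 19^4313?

Powers of 9 mod 10 repeat with period 2: 9, 1.
4313 leaves remainder 1 on division by 2, so 19^4313 ends in 9.

9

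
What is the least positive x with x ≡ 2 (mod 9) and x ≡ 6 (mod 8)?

Since 8·8 ≡ 1 (mod 9), take x = 6 + 8·((2−6)·8 mod 9) = 6 + 8·4 = 38.
Check: 38 mod 9 = 2, 38 mod 8 = 6.

38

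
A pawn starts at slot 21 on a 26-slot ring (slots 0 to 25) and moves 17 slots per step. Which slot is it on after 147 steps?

147·17 = 2499.
2499 − 96·26 = 3, so 2499 ≡ 3 (mod 26).
(21 + 3) mod 26 = 24.

24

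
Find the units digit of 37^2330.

Last digits of 7^n: 7, 9, 3, 1 (period 4).
2330 leaves remainder 2 on division by 4, so 37^2330 ends in 9.

9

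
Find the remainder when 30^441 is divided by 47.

Square-and-reduce mod 47: 30^1≡30, 30^2≡7, 30^4≡2, 30^8≡4, 30^16≡16, 30^32≡21, 30^64≡18, 30^128≡42, 30^256≡25.
Since 441 = 1 + 8 + 16 + 32 + 128 + 256 in binary, 30^441 ≡ 30·4·16·21·42·25 ≡ 45 (mod 47).

45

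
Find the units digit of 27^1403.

3

Last digits of 7^n: 7, 9, 3, 1 (period 4).
1403 leaves remainder 3 on division by 4, so 27^1403 ends in 3.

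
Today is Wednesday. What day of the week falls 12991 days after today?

12991 = 1855·7 + 6, so 12991 mod 7 = 6.
Wednesday + 6 days → Tuesday.

Tuesday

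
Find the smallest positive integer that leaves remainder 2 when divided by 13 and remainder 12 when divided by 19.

145

x ≡ 2 (mod 13) gives x ∈ {2, 15, 28, 41, 54, 67, 80, 93, …}.
The first of these with x mod 19 = 12 is 145.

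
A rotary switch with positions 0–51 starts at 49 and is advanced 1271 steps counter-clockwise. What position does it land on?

Dividing 1271 by 52 gives quotient 24 and remainder 23.
(49 − 23) mod 52 = 26.

26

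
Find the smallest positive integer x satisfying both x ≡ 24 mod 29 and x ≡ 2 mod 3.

x ≡ 2 (mod 3) gives x ∈ {2, 5, 8, 11, 14, 17, 20, 23, …}.
The first of these with x mod 29 = 24 is 53.

53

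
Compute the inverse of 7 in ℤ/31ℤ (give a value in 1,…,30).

31 = 4·7 + 3
7 = 2·3 + 1
3 = 3·1 + 0
Back-substituting gives 7·9 ≡ 1 (mod 31).

9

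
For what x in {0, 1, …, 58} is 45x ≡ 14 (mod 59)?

58

45⁻¹ ≡ 21 (mod 59) because 45·21 = 945 = 16·59 + 1.
Multiplying both sides by 21: x ≡ 21·14 = 294 ≡ 58 (mod 59).
Check: 45·58 = 2610 = 44·59 + 14.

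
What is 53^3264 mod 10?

Last digits of 3^n: 3, 9, 7, 1 (period 4).
3264 mod 4 = 0, so the last digit matches 3^4 = 1.

1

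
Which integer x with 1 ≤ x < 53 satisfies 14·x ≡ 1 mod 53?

19

53 = 3·14 + 11
14 = 1·11 + 3
11 = 3·3 + 2
3 = 1·2 + 1
2 = 2·1 + 0
Back-substituting gives 14·19 ≡ 1 (mod 53).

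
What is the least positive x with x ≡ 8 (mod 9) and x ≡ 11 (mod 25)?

161

x ≡ 8 (mod 9) gives x ∈ {8, 17, 26, 35, 44, 53, 62, 71, …}.
The first of these with x mod 25 = 11 is 161.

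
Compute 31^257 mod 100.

Square-and-reduce mod 100: 31^1≡31, 31^2≡61, 31^4≡21, 31^8≡41, 31^16≡81, 31^32≡61, 31^64≡21, 31^128≡41, 31^256≡81.
Since 257 = 1 + 256 in binary, 31^257 ≡ 31·81 ≡ 11 (mod 100).

11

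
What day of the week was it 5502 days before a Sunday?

Sunday

Dividing 5502 by 7 gives quotient 786 and remainder 0.
Sunday − 0 days → Sunday.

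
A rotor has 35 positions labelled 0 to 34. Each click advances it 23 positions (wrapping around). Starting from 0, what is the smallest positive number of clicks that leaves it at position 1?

35 = 1·23 + 12
23 = 1·12 + 11
12 = 1·11 + 1
11 = 11·1 + 0
Back-substituting gives 23·32 ≡ 1 (mod 35).

32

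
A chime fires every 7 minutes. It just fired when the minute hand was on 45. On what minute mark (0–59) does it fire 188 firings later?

41

188·7 = 1316.
Dividing 1316 by 60 gives quotient 21 and remainder 56.
(45 + 56) mod 60 = 41.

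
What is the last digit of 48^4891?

Last digits of 8^n: 8, 4, 2, 6 (period 4).
4891 mod 4 = 3, so the last digit matches 8^3 = 2.

2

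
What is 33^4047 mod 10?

Powers of 3 mod 10 repeat with period 4: 3, 9, 7, 1.
4047 mod 4 = 3, so the last digit matches 3^3 = 7.

7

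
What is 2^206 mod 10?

Last digits of 2^n: 2, 4, 8, 6 (period 4).
206 leaves remainder 2 on division by 4, so 2^206 ends in 4.

4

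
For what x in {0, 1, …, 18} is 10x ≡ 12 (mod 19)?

The inverse of 10 mod 19 is 2 (since 10·2 = 20 ≡ 1).
Multiplying both sides by 2: x ≡ 2·12 = 24 ≡ 5 (mod 19).

5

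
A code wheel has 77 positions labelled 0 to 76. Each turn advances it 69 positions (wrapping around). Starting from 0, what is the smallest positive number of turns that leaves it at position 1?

77 = 1·69 + 8
69 = 8·8 + 5
8 = 1·5 + 3
5 = 1·3 + 2
3 = 1·2 + 1
2 = 2·1 + 0
Back-substituting gives 69·48 ≡ 1 (mod 77).

48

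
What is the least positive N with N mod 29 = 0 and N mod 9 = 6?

Since 9·13 ≡ 1 (mod 29), take x = 6 + 9·((0−6)·13 mod 29) = 6 + 9·9 = 87.
Check: 87 mod 29 = 0, 87 mod 9 = 6.

87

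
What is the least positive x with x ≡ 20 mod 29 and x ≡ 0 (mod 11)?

165

Since 11·8 ≡ 1 (mod 29), take x = 0 + 11·((20−0)·8 mod 29) = 0 + 11·15 = 165.
Check: 165 mod 29 = 20, 165 mod 11 = 0.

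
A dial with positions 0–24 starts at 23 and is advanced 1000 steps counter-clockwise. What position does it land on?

1000 − 40·25 = 0, so 1000 ≡ 0 (mod 25).
(23 − 0) mod 25 = 23.

23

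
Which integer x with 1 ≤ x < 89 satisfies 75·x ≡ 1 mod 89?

75·19 = 1425 = 16·89 + 1, so 75⁻¹ ≡ 19 (mod 89).

19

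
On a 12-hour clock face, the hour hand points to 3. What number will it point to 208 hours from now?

7

208 mod 12 = 4 (since 17·12 = 204).
3 + 4 → 7 on a 12-hour dial.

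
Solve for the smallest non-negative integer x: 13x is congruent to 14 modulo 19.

13⁻¹ ≡ 3 (mod 19) because 13·3 = 39 = 2·19 + 1.
So x ≡ 3·14 = 42 ≡ 4 (mod 19).
Check: 13·4 = 52 = 2·19 + 14.

4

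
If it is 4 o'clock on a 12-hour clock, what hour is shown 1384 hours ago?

Dividing 1384 by 12 gives quotient 115 and remainder 4.
4 − 4 → 12 on a 12-hour dial.

12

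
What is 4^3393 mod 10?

Powers of 4 mod 10 repeat with period 2: 4, 6.
3393 mod 2 = 1, so the last digit matches 4^1 = 4.

4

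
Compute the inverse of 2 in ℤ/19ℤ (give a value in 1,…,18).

2·10 = 20 = 1·19 + 1, so 2⁻¹ ≡ 10 (mod 19).

10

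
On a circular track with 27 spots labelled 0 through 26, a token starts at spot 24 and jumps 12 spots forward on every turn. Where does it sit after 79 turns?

0

79·12 = 948.
Dividing 948 by 27 gives quotient 35 and remainder 3.
(24 + 3) mod 27 = 0.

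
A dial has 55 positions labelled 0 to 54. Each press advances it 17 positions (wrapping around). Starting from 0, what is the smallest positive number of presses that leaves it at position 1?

13

55 = 3·17 + 4
17 = 4·4 + 1
4 = 4·1 + 0
Back-substituting gives 17·13 ≡ 1 (mod 55).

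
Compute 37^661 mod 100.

37

Square-and-reduce mod 100: 37^1≡37, 37^2≡69, 37^4≡61, 37^8≡21, 37^16≡41, 37^32≡81, 37^64≡61, 37^128≡21, 37^256≡41, 37^512≡81.
661 = 1 + 4 + 16 + 128 + 512, so 37^661 ≡ 37·61·41·21·81 ≡ 37 (mod 100).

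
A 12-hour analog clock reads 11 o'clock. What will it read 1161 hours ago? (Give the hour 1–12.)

1161 − 96·12 = 9, so 1161 ≡ 9 (mod 12).
11 − 9 → 2 on a 12-hour dial.

2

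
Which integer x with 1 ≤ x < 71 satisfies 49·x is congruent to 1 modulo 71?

29

71 = 1·49 + 22
49 = 2·22 + 5
22 = 4·5 + 2
5 = 2·2 + 1
2 = 2·1 + 0
Back-substituting gives 49·29 ≡ 1 (mod 71).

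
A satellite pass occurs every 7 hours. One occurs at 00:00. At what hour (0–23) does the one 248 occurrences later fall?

8

248·7 = 1736.
1736 = 72·24 + 8, so 1736 mod 24 = 8.
(0 + 8) mod 24 = 8.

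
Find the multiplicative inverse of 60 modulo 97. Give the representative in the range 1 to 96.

97 = 1·60 + 37
60 = 1·37 + 23
37 = 1·23 + 14
23 = 1·14 + 9
14 = 1·9 + 5
9 = 1·5 + 4
5 = 1·4 + 1
4 = 4·1 + 0
Back-substituting gives 60·76 ≡ 1 (mod 97).

76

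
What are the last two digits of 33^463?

Successive squares of 33 mod 100: 33^1≡33, 33^2≡89, 33^4≡21, 33^8≡41, 33^16≡81, 33^32≡61, 33^64≡21, 33^128≡41, 33^256≡81.
Since 463 = 1 + 2 + 4 + 8 + 64 + 128 + 256 in binary, 33^463 ≡ 33·89·21·41·21·41·81 ≡ 37 (mod 100).

37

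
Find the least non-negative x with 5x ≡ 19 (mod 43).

21

The inverse of 5 mod 43 is 26 (since 5·26 = 130 ≡ 1).
Multiplying both sides by 26: x ≡ 26·19 = 494 ≡ 21 (mod 43).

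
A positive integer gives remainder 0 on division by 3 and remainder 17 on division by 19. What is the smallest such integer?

36

x ≡ 0 (mod 3) gives x ∈ {0, 3, 6, 9, 12, 15, 18, 21, …}.
The first of these with x mod 19 = 17 is 36.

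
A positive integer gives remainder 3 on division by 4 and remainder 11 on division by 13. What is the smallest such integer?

11

Since 13·1 ≡ 1 (mod 4), take x = 11 + 13·((3−11)·1 mod 4) = 11 + 13·0 = 11.
Check: 11 mod 4 = 3, 11 mod 13 = 11.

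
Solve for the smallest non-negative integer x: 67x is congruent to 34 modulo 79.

63

The inverse of 67 mod 79 is 46 (since 67·46 = 3082 ≡ 1).
So x ≡ 46·34 = 1564 ≡ 63 (mod 79).
Check: 67·63 = 4221 = 53·79 + 34.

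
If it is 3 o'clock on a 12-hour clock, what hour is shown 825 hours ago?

825 − 68·12 = 9, so 825 ≡ 9 (mod 12).
3 − 9 → 6 on a 12-hour dial.

6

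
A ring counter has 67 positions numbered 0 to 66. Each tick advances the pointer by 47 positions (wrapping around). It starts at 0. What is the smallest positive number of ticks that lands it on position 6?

60

47⁻¹ ≡ 10 (mod 67) because 47·10 = 470 = 7·67 + 1.
Multiplying both sides by 10: x ≡ 10·6 = 60 ≡ 60 (mod 67).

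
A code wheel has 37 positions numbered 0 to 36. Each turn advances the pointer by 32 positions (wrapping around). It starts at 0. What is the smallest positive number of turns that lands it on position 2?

7

32⁻¹ ≡ 22 (mod 37) because 32·22 = 704 = 19·37 + 1.
Multiplying both sides by 22: x ≡ 22·2 = 44 ≡ 7 (mod 37).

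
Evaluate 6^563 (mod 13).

By repeated squaring mod 13: 6^1≡6, 6^2≡10, 6^4≡9, 6^8≡3, 6^16≡9, 6^32≡3, 6^64≡9, 6^128≡3, 6^256≡9, 6^512≡3.
563 = 1 + 2 + 16 + 32 + 512, so 6^563 ≡ 6·10·9·3·3 ≡ 11 (mod 13).

11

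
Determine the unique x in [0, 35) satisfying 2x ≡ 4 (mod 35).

2⁻¹ ≡ 18 (mod 35) because 2·18 = 36 = 1·35 + 1.
So x ≡ 18·4 = 72 ≡ 2 (mod 35).

2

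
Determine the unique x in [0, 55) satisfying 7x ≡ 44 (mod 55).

22

7⁻¹ ≡ 8 (mod 55) because 7·8 = 56 = 1·55 + 1.
So x ≡ 8·44 = 352 ≡ 22 (mod 55).
Check: 7·22 = 154 = 2·55 + 44.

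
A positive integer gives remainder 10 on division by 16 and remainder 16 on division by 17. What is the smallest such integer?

186

x ≡ 10 (mod 16) gives x ∈ {10, 26, 42, 58, 74, 90, 106, 122, …}.
The first of these with x mod 17 = 16 is 186.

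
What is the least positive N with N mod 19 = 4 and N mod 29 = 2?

Since 29·2 ≡ 1 (mod 19), take x = 2 + 29·((4−2)·2 mod 19) = 2 + 29·4 = 118.
Check: 118 mod 19 = 4, 118 mod 29 = 2.

118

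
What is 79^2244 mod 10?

The units digit of 79^n cycles with period 2: 9, 1, …
2244 mod 2 = 0, so the last digit matches 9^2 = 1.

1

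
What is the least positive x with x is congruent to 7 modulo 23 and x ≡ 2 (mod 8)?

122

Since 8·3 ≡ 1 (mod 23), take x = 2 + 8·((7−2)·3 mod 23) = 2 + 8·15 = 122.
Check: 122 mod 23 = 7, 122 mod 8 = 2.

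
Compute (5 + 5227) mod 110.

5227 = 47·110 + 57, so 5227 mod 110 = 57.
(5 + 57) mod 110 = 62.

62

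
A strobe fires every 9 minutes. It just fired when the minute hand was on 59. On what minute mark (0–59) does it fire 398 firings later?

398·9 = 3582.
3582 mod 60 = 42 (since 59·60 = 3540).
(59 + 42) mod 60 = 41.

41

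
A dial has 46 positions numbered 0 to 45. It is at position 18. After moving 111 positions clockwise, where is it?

37

Dividing 111 by 46 gives quotient 2 and remainder 19.
(18 + 19) mod 46 = 37.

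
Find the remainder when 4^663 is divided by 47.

9

By repeated squaring mod 47: 4^1≡4, 4^2≡16, 4^4≡21, 4^8≡18, 4^16≡42, 4^32≡25, 4^64≡14, 4^128≡8, 4^256≡17, 4^512≡7.
663 = 1 + 2 + 4 + 16 + 128 + 512, so 4^663 ≡ 4·16·21·42·8·7 ≡ 9 (mod 47).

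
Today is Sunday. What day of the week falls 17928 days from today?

Monday

17928 = 2561·7 + 1, so 17928 mod 7 = 1.
Sunday + 1 day → Monday.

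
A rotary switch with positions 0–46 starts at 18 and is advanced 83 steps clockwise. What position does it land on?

7

Dividing 83 by 47 gives quotient 1 and remainder 36.
(18 + 36) mod 47 = 7.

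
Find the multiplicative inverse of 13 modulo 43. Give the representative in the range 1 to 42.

10

43 = 3·13 + 4
13 = 3·4 + 1
4 = 4·1 + 0
Back-substituting gives 13·10 ≡ 1 (mod 43).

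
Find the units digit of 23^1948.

Last digits of 3^n: 3, 9, 7, 1 (period 4).
1948 mod 4 = 0, so the last digit matches 3^4 = 1.

1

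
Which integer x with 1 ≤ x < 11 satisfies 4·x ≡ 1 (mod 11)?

3

11 = 2·4 + 3
4 = 1·3 + 1
3 = 3·1 + 0
Back-substituting gives 4·3 ≡ 1 (mod 11).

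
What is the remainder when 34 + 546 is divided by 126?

546 mod 126 = 42 (since 4·126 = 504).
(34 + 42) mod 126 = 76.

76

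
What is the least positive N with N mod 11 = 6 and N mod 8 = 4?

x ≡ 4 (mod 8) gives x ∈ {4, 12, 20, 28}.
The first of these with x mod 11 = 6 is 28.

28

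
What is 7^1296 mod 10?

1

The units digit of 7^n cycles with period 4: 7, 9, 3, 1, …
1296 mod 4 = 0, so the last digit matches 7^4 = 1.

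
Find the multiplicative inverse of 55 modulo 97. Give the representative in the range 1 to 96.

30

55·30 = 1650 = 17·97 + 1, so 55⁻¹ ≡ 30 (mod 97).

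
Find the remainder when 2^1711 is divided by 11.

Square-and-reduce mod 11: 2^1≡2, 2^2≡4, 2^4≡5, 2^8≡3, 2^16≡9, 2^32≡4, 2^64≡5, 2^128≡3, 2^256≡9, 2^512≡4, 2^1024≡5.
1711 = 1 + 2 + 4 + 8 + 32 + 128 + 512 + 1024, so 2^1711 ≡ 2·4·5·3·4·3·4·5 ≡ 2 (mod 11).

2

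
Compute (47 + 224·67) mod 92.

224·67 = 15008.
15008 mod 92 = 12 (since 163·92 = 14996).
(47 + 12) mod 92 = 59.

59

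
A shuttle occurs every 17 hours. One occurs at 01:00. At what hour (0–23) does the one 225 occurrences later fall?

225·17 = 3825.
3825 mod 24 = 9 (since 159·24 = 3816).
(1 + 9) mod 24 = 10.

10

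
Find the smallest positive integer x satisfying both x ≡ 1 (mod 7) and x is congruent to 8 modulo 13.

Since 13·6 ≡ 1 (mod 7), take x = 8 + 13·((1−8)·6 mod 7) = 8 + 13·0 = 8.
Check: 8 mod 7 = 1, 8 mod 13 = 8.

8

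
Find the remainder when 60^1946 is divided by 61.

1

By repeated squaring mod 61: 60^1≡60, 60^2≡1, 60^4≡1, 60^8≡1, 60^16≡1, 60^32≡1, 60^64≡1, 60^128≡1, 60^256≡1, 60^512≡1, 60^1024≡1.
Since 1946 = 2 + 8 + 16 + 128 + 256 + 512 + 1024 in binary, 60^1946 ≡ 1·1·1·1·1·1·1 ≡ 1 (mod 61).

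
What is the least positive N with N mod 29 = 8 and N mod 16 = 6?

182

x ≡ 6 (mod 16) gives x ∈ {6, 22, 38, 54, 70, 86, 102, 118, …}.
The first of these with x mod 29 = 8 is 182.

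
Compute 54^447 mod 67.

Successive squares of 54 mod 67: 54^1≡54, 54^2≡35, 54^4≡19, 54^8≡26, 54^16≡6, 54^32≡36, 54^64≡23, 54^128≡60, 54^256≡49.
447 = 1 + 2 + 4 + 8 + 16 + 32 + 128 + 256, so 54^447 ≡ 54·35·19·26·6·36·60·49 ≡ 9 (mod 67).

9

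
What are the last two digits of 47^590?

49

By repeated squaring mod 100: 47^1≡47, 47^2≡9, 47^4≡81, 47^8≡61, 47^16≡21, 47^32≡41, 47^64≡81, 47^128≡61, 47^256≡21, 47^512≡41.
Since 590 = 2 + 4 + 8 + 64 + 512 in binary, 47^590 ≡ 9·81·61·81·41 ≡ 49 (mod 100).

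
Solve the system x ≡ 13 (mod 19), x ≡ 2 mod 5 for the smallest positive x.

32

x ≡ 2 (mod 5) gives x ∈ {2, 7, 12, 17, 22, 27, 32}.
The first of these with x mod 19 = 13 is 32.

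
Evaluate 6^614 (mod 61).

49

Successive squares of 6 mod 61: 6^1≡6, 6^2≡36, 6^4≡15, 6^8≡42, 6^16≡56, 6^32≡25, 6^64≡15, 6^128≡42, 6^256≡56, 6^512≡25.
Since 614 = 2 + 4 + 32 + 64 + 512 in binary, 6^614 ≡ 36·15·25·15·25 ≡ 49 (mod 61).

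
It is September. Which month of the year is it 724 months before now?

Dividing 724 by 12 gives quotient 60 and remainder 4.
September − 4 months → May.

May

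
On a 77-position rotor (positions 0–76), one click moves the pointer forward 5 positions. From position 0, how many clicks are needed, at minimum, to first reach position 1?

77 = 15·5 + 2
5 = 2·2 + 1
2 = 2·1 + 0
Back-substituting gives 5·31 ≡ 1 (mod 77).

31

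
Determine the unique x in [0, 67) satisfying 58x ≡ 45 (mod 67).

58⁻¹ ≡ 52 (mod 67) because 58·52 = 3016 = 45·67 + 1.
Multiplying both sides by 52: x ≡ 52·45 = 2340 ≡ 62 (mod 67).

62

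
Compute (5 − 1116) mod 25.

14

1116 mod 25 = 16 (since 44·25 = 1100).
(5 − 16) mod 25 = 14.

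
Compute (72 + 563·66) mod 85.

0

563·66 = 37158.
Dividing 37158 by 85 gives quotient 437 and remainder 13.
(72 + 13) mod 85 = 0.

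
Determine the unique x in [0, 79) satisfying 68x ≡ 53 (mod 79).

68⁻¹ ≡ 43 (mod 79) because 68·43 = 2924 = 37·79 + 1.
So x ≡ 43·53 = 2279 ≡ 67 (mod 79).

67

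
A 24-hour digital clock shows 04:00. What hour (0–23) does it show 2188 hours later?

8

2188 mod 24 = 4 (since 91·24 = 2184).
(4 + 4) mod 24 = 8.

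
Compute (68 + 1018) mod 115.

Dividing 1018 by 115 gives quotient 8 and remainder 98.
(68 + 98) mod 115 = 51.

51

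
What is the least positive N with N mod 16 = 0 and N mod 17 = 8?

Since 17·1 ≡ 1 (mod 16), take x = 8 + 17·((0−8)·1 mod 16) = 8 + 17·8 = 144.
Check: 144 mod 16 = 0, 144 mod 17 = 8.

144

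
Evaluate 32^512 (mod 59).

20

By repeated squaring mod 59: 32^1≡32, 32^2≡21, 32^4≡28, 32^8≡17, 32^16≡53, 32^32≡36, 32^64≡57, 32^128≡4, 32^256≡16, 32^512≡20.
512 = 512, so 32^512 ≡ 20 ≡ 20 (mod 59).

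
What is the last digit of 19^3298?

1

The units digit of 19^n cycles with period 2: 9, 1, …
3298 leaves remainder 0 on division by 2, so 19^3298 ends in 1.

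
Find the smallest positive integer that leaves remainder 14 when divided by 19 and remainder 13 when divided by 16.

Since 16·6 ≡ 1 (mod 19), take x = 13 + 16·((14−13)·6 mod 19) = 13 + 16·6 = 109.
Check: 109 mod 19 = 14, 109 mod 16 = 13.

109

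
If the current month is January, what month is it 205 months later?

February

205 = 17·12 + 1, so 205 mod 12 = 1.
January + 1 month → February.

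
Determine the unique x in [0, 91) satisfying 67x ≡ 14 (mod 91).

7

The inverse of 67 mod 91 is 72 (since 67·72 = 4824 ≡ 1).
Multiplying both sides by 72: x ≡ 72·14 = 1008 ≡ 7 (mod 91).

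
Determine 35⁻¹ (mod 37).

35·18 = 630 = 17·37 + 1, so 35⁻¹ ≡ 18 (mod 37).

18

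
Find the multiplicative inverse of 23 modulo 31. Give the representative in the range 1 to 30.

27

31 = 1·23 + 8
23 = 2·8 + 7
8 = 1·7 + 1
7 = 7·1 + 0
Back-substituting gives 23·27 ≡ 1 (mod 31).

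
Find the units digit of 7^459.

Powers of 7 mod 10 repeat with period 4: 7, 9, 3, 1.
459 leaves remainder 3 on division by 4, so 7^459 ends in 3.

3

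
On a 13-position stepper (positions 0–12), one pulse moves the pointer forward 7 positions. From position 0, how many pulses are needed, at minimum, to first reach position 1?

13 = 1·7 + 6
7 = 1·6 + 1
6 = 6·1 + 0
Back-substituting gives 7·2 ≡ 1 (mod 13).

2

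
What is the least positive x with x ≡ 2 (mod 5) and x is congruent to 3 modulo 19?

22

x ≡ 2 (mod 5) gives x ∈ {2, 7, 12, 17, 22}.
The first of these with x mod 19 = 3 is 22.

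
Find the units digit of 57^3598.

Last digits of 7^n: 7, 9, 3, 1 (period 4).
3598 mod 4 = 2, so the last digit matches 7^2 = 9.

9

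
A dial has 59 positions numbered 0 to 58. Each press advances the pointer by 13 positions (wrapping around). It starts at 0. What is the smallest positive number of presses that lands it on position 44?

The inverse of 13 mod 59 is 50 (since 13·50 = 650 ≡ 1).
So x ≡ 50·44 = 2200 ≡ 17 (mod 59).

17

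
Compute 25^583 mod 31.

25

By repeated squaring mod 31: 25^1≡25, 25^2≡5, 25^4≡25, 25^8≡5, 25^16≡25, 25^32≡5, 25^64≡25, 25^128≡5, 25^256≡25, 25^512≡5.
583 = 1 + 2 + 4 + 64 + 512, so 25^583 ≡ 25·5·25·25·5 ≡ 25 (mod 31).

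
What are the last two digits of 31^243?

91

By repeated squaring mod 100: 31^1≡31, 31^2≡61, 31^4≡21, 31^8≡41, 31^16≡81, 31^32≡61, 31^64≡21, 31^128≡41.
Since 243 = 1 + 2 + 16 + 32 + 64 + 128 in binary, 31^243 ≡ 31·61·81·61·21·41 ≡ 91 (mod 100).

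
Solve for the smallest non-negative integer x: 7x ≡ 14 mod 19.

7⁻¹ ≡ 11 (mod 19) because 7·11 = 77 = 4·19 + 1.
So x ≡ 11·14 = 154 ≡ 2 (mod 19).
Check: 7·2 = 14 = 0·19 + 14.

2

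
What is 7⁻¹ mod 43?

7·37 = 259 = 6·43 + 1, so 7⁻¹ ≡ 37 (mod 43).

37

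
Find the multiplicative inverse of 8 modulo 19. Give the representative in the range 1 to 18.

19 = 2·8 + 3
8 = 2·3 + 2
3 = 1·2 + 1
2 = 2·1 + 0
Back-substituting gives 8·12 ≡ 1 (mod 19).

12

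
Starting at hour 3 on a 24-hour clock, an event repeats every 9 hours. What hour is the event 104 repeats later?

104·9 = 936.
936 mod 24 = 0 (since 39·24 = 936).
(3 + 0) mod 24 = 3.

3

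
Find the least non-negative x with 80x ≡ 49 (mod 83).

The inverse of 80 mod 83 is 55 (since 80·55 = 4400 ≡ 1).
So x ≡ 55·49 = 2695 ≡ 39 (mod 83).
Check: 80·39 = 3120 = 37·83 + 49.

39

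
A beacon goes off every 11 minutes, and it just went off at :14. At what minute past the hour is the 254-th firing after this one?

254·11 = 2794.
2794 = 46·60 + 34, so 2794 mod 60 = 34.
(14 + 34) mod 60 = 48.

48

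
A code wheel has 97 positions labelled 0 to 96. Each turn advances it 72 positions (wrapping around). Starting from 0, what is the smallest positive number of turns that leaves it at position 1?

97 = 1·72 + 25
72 = 2·25 + 22
25 = 1·22 + 3
22 = 7·3 + 1
3 = 3·1 + 0
Back-substituting gives 72·31 ≡ 1 (mod 97).

31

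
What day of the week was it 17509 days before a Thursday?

Dividing 17509 by 7 gives quotient 2501 and remainder 2.
Thursday − 2 days → Tuesday.

Tuesday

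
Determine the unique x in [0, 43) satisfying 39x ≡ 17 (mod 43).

28

39⁻¹ ≡ 32 (mod 43) because 39·32 = 1248 = 29·43 + 1.
Multiplying both sides by 32: x ≡ 32·17 = 544 ≡ 28 (mod 43).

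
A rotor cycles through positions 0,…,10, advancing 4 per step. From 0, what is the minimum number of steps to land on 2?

6

The inverse of 4 mod 11 is 3 (since 4·3 = 12 ≡ 1).
So x ≡ 3·2 = 6 ≡ 6 (mod 11).
Check: 4·6 = 24 = 2·11 + 2.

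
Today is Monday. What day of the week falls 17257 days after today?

Wednesday

17257 − 2465·7 = 2, so 17257 ≡ 2 (mod 7).
Monday + 2 days → Wednesday.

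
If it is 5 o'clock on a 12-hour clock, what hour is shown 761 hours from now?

Dividing 761 by 12 gives quotient 63 and remainder 5.
5 + 5 → 10 on a 12-hour dial.

10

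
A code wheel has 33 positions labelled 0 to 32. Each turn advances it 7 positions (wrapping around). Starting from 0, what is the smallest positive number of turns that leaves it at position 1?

33 = 4·7 + 5
7 = 1·5 + 2
5 = 2·2 + 1
2 = 2·1 + 0
Back-substituting gives 7·19 ≡ 1 (mod 33).

19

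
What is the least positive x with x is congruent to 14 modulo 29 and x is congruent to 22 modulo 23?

Since 23·24 ≡ 1 (mod 29), take x = 22 + 23·((14−22)·24 mod 29) = 22 + 23·11 = 275.
Check: 275 mod 29 = 14, 275 mod 23 = 22.

275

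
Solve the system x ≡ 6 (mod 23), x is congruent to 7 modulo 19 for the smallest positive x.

121

Since 19·17 ≡ 1 (mod 23), take x = 7 + 19·((6−7)·17 mod 23) = 7 + 19·6 = 121.
Check: 121 mod 23 = 6, 121 mod 19 = 7.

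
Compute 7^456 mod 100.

1

Square-and-reduce mod 100: 7^1≡7, 7^2≡49, 7^4≡1, 7^8≡1, 7^16≡1, 7^32≡1, 7^64≡1, 7^128≡1, 7^256≡1.
Since 456 = 8 + 64 + 128 + 256 in binary, 7^456 ≡ 1·1·1·1 ≡ 1 (mod 100).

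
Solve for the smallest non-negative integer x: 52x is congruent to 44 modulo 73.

The inverse of 52 mod 73 is 66 (since 52·66 = 3432 ≡ 1).
So x ≡ 66·44 = 2904 ≡ 57 (mod 73).

57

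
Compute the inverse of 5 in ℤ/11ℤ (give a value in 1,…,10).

5·9 = 45 = 4·11 + 1, so 5⁻¹ ≡ 9 (mod 11).

9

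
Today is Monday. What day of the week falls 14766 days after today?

14766 = 2109·7 + 3, so 14766 mod 7 = 3.
Monday + 3 days → Thursday.

Thursday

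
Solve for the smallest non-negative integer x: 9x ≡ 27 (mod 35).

3

9⁻¹ ≡ 4 (mod 35) because 9·4 = 36 = 1·35 + 1.
So x ≡ 4·27 = 108 ≡ 3 (mod 35).
Check: 9·3 = 27 = 0·35 + 27.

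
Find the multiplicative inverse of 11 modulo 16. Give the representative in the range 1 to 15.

16 = 1·11 + 5
11 = 2·5 + 1
5 = 5·1 + 0
Back-substituting gives 11·3 ≡ 1 (mod 16).

3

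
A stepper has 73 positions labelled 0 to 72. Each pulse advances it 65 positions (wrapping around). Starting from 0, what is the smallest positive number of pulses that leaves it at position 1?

73 = 1·65 + 8
65 = 8·8 + 1
8 = 8·1 + 0
Back-substituting gives 65·9 ≡ 1 (mod 73).

9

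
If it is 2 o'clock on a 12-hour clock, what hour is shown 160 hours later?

Dividing 160 by 12 gives quotient 13 and remainder 4.
2 + 4 → 6 on a 12-hour dial.

6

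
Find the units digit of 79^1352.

1

The units digit of 79^n cycles with period 2: 9, 1, …
1352 leaves remainder 0 on division by 2, so 79^1352 ends in 1.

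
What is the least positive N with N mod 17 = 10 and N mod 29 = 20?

Since 29·10 ≡ 1 (mod 17), take x = 20 + 29·((10−20)·10 mod 17) = 20 + 29·2 = 78.
Check: 78 mod 17 = 10, 78 mod 29 = 20.

78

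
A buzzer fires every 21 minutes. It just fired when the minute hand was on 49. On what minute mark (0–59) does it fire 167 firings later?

167·21 = 3507.
3507 − 58·60 = 27, so 3507 ≡ 27 (mod 60).
(49 + 27) mod 60 = 16.

16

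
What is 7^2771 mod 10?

3

The units digit of 7^n cycles with period 4: 7, 9, 3, 1, …
2771 leaves remainder 3 on division by 4, so 7^2771 ends in 3.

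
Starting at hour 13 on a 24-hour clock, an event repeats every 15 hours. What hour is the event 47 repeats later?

22

47·15 = 705.
705 − 29·24 = 9, so 705 ≡ 9 (mod 24).
(13 + 9) mod 24 = 22.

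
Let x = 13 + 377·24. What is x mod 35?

31

377·24 = 9048.
Dividing 9048 by 35 gives quotient 258 and remainder 18.
(13 + 18) mod 35 = 31.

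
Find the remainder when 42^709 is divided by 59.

44

Square-and-reduce mod 59: 42^1≡42, 42^2≡53, 42^4≡36, 42^8≡57, 42^16≡4, 42^32≡16, 42^64≡20, 42^128≡46, 42^256≡51, 42^512≡5.
709 = 1 + 4 + 64 + 128 + 512, so 42^709 ≡ 42·36·20·46·5 ≡ 44 (mod 59).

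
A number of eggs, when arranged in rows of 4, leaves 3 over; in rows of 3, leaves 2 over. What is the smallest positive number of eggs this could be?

Since 3·3 ≡ 1 (mod 4), take x = 2 + 3·((3−2)·3 mod 4) = 2 + 3·3 = 11.
Check: 11 mod 4 = 3, 11 mod 3 = 2.

11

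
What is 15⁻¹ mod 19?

14

15·14 = 210 = 11·19 + 1, so 15⁻¹ ≡ 14 (mod 19).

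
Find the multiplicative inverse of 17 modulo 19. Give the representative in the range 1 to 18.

17·9 = 153 = 8·19 + 1, so 17⁻¹ ≡ 9 (mod 19).

9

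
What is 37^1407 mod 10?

3

Last digits of 7^n: 7, 9, 3, 1 (period 4).
1407 mod 4 = 3, so the last digit matches 7^3 = 3.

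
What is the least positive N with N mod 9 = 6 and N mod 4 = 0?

24

x ≡ 0 (mod 4) gives x ∈ {0, 4, 8, 12, 16, 20, 24}.
The first of these with x mod 9 = 6 is 24.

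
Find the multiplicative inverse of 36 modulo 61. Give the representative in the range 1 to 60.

39

36·39 = 1404 = 23·61 + 1, so 36⁻¹ ≡ 39 (mod 61).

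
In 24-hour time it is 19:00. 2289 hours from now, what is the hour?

2289 mod 24 = 9 (since 95·24 = 2280).
(19 + 9) mod 24 = 4.

4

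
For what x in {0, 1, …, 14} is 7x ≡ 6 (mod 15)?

The inverse of 7 mod 15 is 13 (since 7·13 = 91 ≡ 1).
Multiplying both sides by 13: x ≡ 13·6 = 78 ≡ 3 (mod 15).
Check: 7·3 = 21 = 1·15 + 6.

3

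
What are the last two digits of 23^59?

Successive squares of 23 mod 100: 23^1≡23, 23^2≡29, 23^4≡41, 23^8≡81, 23^16≡61, 23^32≡21.
59 = 1 + 2 + 8 + 16 + 32, so 23^59 ≡ 23·29·81·61·21 ≡ 87 (mod 100).

87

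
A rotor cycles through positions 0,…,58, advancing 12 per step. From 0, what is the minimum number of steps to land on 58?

54

12⁻¹ ≡ 5 (mod 59) because 12·5 = 60 = 1·59 + 1.
So x ≡ 5·58 = 290 ≡ 54 (mod 59).
Check: 12·54 = 648 = 10·59 + 58.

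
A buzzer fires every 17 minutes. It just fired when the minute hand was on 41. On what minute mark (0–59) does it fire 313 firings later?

22

313·17 = 5321.
5321 = 88·60 + 41, so 5321 mod 60 = 41.
(41 + 41) mod 60 = 22.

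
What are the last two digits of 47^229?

Square-and-reduce mod 100: 47^1≡47, 47^2≡9, 47^4≡81, 47^8≡61, 47^16≡21, 47^32≡41, 47^64≡81, 47^128≡61.
Since 229 = 1 + 4 + 32 + 64 + 128 in binary, 47^229 ≡ 47·81·41·81·61 ≡ 67 (mod 100).

67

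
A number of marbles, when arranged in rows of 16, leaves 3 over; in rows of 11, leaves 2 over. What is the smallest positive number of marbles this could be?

Since 11·3 ≡ 1 (mod 16), take x = 2 + 11·((3−2)·3 mod 16) = 2 + 11·3 = 35.
Check: 35 mod 16 = 3, 35 mod 11 = 2.

35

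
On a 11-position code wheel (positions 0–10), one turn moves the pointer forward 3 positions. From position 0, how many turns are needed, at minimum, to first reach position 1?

3·4 = 12 = 1·11 + 1, so 3⁻¹ ≡ 4 (mod 11).

4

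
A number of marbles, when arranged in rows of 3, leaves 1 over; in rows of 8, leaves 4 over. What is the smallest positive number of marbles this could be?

4

Since 8·2 ≡ 1 (mod 3), take x = 4 + 8·((1−4)·2 mod 3) = 4 + 8·0 = 4.
Check: 4 mod 3 = 1, 4 mod 8 = 4.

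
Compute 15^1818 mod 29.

By repeated squaring mod 29: 15^1≡15, 15^2≡22, 15^4≡20, 15^8≡23, 15^16≡7, 15^32≡20, 15^64≡23, 15^128≡7, 15^256≡20, 15^512≡23, 15^1024≡7.
1818 = 2 + 8 + 16 + 256 + 512 + 1024, so 15^1818 ≡ 22·23·7·20·23·7 ≡ 4 (mod 29).

4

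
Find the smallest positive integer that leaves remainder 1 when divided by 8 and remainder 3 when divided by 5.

33

x ≡ 3 (mod 5) gives x ∈ {3, 8, 13, 18, 23, 28, 33}.
The first of these with x mod 8 = 1 is 33.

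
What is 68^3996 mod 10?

Powers of 8 mod 10 repeat with period 4: 8, 4, 2, 6.
3996 leaves remainder 0 on division by 4, so 68^3996 ends in 6.

6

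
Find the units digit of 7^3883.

3

The units digit of 7^n cycles with period 4: 7, 9, 3, 1, …
3883 mod 4 = 3, so the last digit matches 7^3 = 3.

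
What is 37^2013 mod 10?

Powers of 7 mod 10 repeat with period 4: 7, 9, 3, 1.
2013 mod 4 = 1, so the last digit matches 7^1 = 7.

7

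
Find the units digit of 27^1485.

7

Last digits of 7^n: 7, 9, 3, 1 (period 4).
1485 mod 4 = 1, so the last digit matches 7^1 = 7.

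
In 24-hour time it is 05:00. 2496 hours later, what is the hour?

Dividing 2496 by 24 gives quotient 104 and remainder 0.
(5 + 0) mod 24 = 5.

5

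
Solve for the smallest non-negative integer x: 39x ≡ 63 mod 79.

32

39⁻¹ ≡ 77 (mod 79) because 39·77 = 3003 = 38·79 + 1.
So x ≡ 77·63 = 4851 ≡ 32 (mod 79).
Check: 39·32 = 1248 = 15·79 + 63.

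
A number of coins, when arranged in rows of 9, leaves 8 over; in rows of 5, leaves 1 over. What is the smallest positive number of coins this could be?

26

x ≡ 1 (mod 5) gives x ∈ {1, 6, 11, 16, 21, 26}.
The first of these with x mod 9 = 8 is 26.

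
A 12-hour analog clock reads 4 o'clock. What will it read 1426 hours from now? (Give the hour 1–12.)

2

1426 mod 12 = 10 (since 118·12 = 1416).
4 + 10 → 2 on a 12-hour dial.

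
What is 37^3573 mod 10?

The units digit of 37^n cycles with period 4: 7, 9, 3, 1, …
3573 leaves remainder 1 on division by 4, so 37^3573 ends in 7.

7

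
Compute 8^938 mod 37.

27

Successive squares of 8 mod 37: 8^1≡8, 8^2≡27, 8^4≡26, 8^8≡10, 8^16≡26, 8^32≡10, 8^64≡26, 8^128≡10, 8^256≡26, 8^512≡10.
Since 938 = 2 + 8 + 32 + 128 + 256 + 512 in binary, 8^938 ≡ 27·10·10·10·26·10 ≡ 27 (mod 37).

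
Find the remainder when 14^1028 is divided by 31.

18

Square-and-reduce mod 31: 14^1≡14, 14^2≡10, 14^4≡7, 14^8≡18, 14^16≡14, 14^32≡10, 14^64≡7, 14^128≡18, 14^256≡14, 14^512≡10, 14^1024≡7.
1028 = 4 + 1024, so 14^1028 ≡ 7·7 ≡ 18 (mod 31).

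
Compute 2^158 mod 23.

16

Square-and-reduce mod 23: 2^1≡2, 2^2≡4, 2^4≡16, 2^8≡3, 2^16≡9, 2^32≡12, 2^64≡6, 2^128≡13.
158 = 2 + 4 + 8 + 16 + 128, so 2^158 ≡ 4·16·3·9·13 ≡ 16 (mod 23).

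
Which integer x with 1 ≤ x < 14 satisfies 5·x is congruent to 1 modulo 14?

5·3 = 15 = 1·14 + 1, so 5⁻¹ ≡ 3 (mod 14).

3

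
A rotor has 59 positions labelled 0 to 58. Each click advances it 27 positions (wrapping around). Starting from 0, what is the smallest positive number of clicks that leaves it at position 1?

35

59 = 2·27 + 5
27 = 5·5 + 2
5 = 2·2 + 1
2 = 2·1 + 0
Back-substituting gives 27·35 ≡ 1 (mod 59).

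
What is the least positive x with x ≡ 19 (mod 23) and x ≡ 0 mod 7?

42

Since 7·10 ≡ 1 (mod 23), take x = 0 + 7·((19−0)·10 mod 23) = 0 + 7·6 = 42.
Check: 42 mod 23 = 19, 42 mod 7 = 0.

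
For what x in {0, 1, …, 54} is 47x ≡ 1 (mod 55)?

48

The inverse of 47 mod 55 is 48 (since 47·48 = 2256 ≡ 1).
So x ≡ 48·1 = 48 ≡ 48 (mod 55).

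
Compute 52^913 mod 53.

52

By repeated squaring mod 53: 52^1≡52, 52^2≡1, 52^4≡1, 52^8≡1, 52^16≡1, 52^32≡1, 52^64≡1, 52^128≡1, 52^256≡1, 52^512≡1.
913 = 1 + 16 + 128 + 256 + 512, so 52^913 ≡ 52·1·1·1·1 ≡ 52 (mod 53).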